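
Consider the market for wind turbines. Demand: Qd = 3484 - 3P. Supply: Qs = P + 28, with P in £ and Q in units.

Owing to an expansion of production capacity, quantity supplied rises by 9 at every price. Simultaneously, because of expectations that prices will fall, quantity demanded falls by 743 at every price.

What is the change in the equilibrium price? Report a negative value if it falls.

-188

Original equilibrium: 3484 - 3P = P + 28 gives 3456 = 4P, so P = 864 and Q = 892.
With the change applied: demand Qd = 2741 - 3P, supply Qs = P + 37.
Setting them equal: 2741 - 3P = P + 37 → 2704 = 4P, so P = 676 and Q = 713.
ΔP = 676 − 864 = -188.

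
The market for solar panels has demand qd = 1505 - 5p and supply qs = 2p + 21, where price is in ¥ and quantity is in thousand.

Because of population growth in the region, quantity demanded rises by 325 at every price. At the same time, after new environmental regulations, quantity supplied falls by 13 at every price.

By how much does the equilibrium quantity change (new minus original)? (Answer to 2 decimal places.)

+83.57

Before the shock: 1505 - 5p = 2p + 21 ⇒ 1484 = 7p ⇒ p = 212, q = 445.
After the shift, demand is qd = 1830 - 5p and supply is qs = 2p + 8.
New equilibrium: 1830 - 5p = 2p + 8 ⇒ 1822 = 7p ⇒ p = 1822/7 ≈ 260.2857, q = 3700/7 ≈ 528.5714.
Δq = 528.5714 − 445 = +83.57.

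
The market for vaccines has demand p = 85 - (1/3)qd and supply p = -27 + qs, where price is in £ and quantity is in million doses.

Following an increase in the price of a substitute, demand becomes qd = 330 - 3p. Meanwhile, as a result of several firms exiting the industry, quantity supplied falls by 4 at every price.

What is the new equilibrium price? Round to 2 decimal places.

76.75

Initially, 255 - 3p = p + 27, so 228 = 4p and p = 57, q = 84.
The shock moves the curves to qd = 330 - 3p and qs = p + 23.
New equilibrium: 330 - 3p = p + 23 ⇒ 307 = 4p ⇒ p = 76.75, q = 99.75.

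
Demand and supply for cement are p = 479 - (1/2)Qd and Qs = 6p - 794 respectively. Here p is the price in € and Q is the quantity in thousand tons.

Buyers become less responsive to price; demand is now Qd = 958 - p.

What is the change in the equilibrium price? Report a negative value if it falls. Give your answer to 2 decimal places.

+31.29

Solve the original market: 958 - 2p = 6p - 794, hence p = 219 and Q = 520.
The shock moves the curves to Qd = 958 - p and Qs = 6p - 794.
Equate the new curves: 958 - p = 6p - 794, giving 1752 = 7p, p = 1752/7 ≈ 250.2857, Q = 4954/7 ≈ 707.7143.
Δp = 250.2857 − 219 = +31.29.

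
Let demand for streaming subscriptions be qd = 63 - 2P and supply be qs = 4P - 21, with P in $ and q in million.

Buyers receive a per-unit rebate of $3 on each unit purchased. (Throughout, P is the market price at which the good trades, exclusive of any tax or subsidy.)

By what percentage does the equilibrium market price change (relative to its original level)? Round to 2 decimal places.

Initially, 63 - 2P = 4P - 21, so 84 = 6P and P = 14, q = 35.
Since buyers' out-of-pocket price is the market price minus the rebate, the effective demand curve becomes qd = 69 - 2P.
New equilibrium: 69 - 2P = 4P - 21 ⇒ 90 = 6P ⇒ P = 15, q = 39.
%ΔP = (15 − 14) / 14 × 100 = +7.14%.

+7.14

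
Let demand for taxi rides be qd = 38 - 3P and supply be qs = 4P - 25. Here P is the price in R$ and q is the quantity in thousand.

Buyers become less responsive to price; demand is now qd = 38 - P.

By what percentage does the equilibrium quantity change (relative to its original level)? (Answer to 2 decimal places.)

Original equilibrium: 38 - 3P = 4P - 25 gives 63 = 7P, so P = 9 and q = 11.
The shock moves the curves to qd = 38 - P and qs = 4P - 25.
Setting them equal: 38 - P = 4P - 25 → 63 = 5P, so P = 12.6 and q = 25.4.
%Δq = (25.4 − 11) / 11 × 100 = +130.91%.

+130.91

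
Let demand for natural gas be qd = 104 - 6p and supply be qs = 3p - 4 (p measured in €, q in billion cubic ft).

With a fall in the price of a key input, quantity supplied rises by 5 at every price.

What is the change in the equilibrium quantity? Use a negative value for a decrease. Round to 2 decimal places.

Solve the original market: 104 - 6p = 3p - 4, hence p = 12 and q = 32.
The shock moves the curves to qd = 104 - 6p and qs = 3p + 1.
Clearing the new market: 104 - 6p = 3p + 1, so p = 103/9 ≈ 11.4444 and q = 106/3 ≈ 35.3333.
Δq = 35.3333 − 32 = +3.33.

+3.33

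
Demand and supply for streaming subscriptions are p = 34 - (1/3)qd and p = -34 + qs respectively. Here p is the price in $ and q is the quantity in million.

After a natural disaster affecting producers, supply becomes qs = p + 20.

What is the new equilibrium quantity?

40.5

Solve the original market: 102 - 3p = p + 34, hence p = 17 and q = 51.
The new curves are qd = 102 - 3p (demand) and qs = p + 20 (supply).
New equilibrium: 102 - 3p = p + 20 ⇒ 82 = 4p ⇒ p = 20.5, q = 40.5.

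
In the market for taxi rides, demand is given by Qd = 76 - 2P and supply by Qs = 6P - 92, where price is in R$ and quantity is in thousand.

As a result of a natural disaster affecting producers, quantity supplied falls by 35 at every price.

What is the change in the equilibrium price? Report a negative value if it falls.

Solve the original market: 76 - 2P = 6P - 92, hence P = 21 and Q = 34.
The new curves are Qd = 76 - 2P (demand) and Qs = 6P - 127 (supply).
Setting them equal: 76 - 2P = 6P - 127 → 203 = 8P, so P = 25.375 and Q = 25.25.
ΔP = 25.375 − 21 = +4.375.

+4.375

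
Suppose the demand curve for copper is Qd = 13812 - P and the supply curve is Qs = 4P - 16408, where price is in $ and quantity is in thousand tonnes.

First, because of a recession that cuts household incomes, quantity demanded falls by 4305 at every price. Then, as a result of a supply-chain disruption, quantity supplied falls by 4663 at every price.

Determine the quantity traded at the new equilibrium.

3391.4

Original equilibrium: 13812 - P = 4P - 16408 gives 30220 = 5P, so P = 6044 and Q = 7768.
The new curves are Qd = 9507 - P (demand) and Qs = 4P - 21071 (supply).
Equate the new curves: 9507 - P = 4P - 21071, giving 30578 = 5P, P = 6115.6, Q = 3391.4.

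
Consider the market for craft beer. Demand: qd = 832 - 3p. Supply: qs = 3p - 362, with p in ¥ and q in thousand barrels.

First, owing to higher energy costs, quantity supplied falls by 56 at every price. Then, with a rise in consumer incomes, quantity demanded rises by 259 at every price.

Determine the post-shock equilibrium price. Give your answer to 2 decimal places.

Solve the original market: 832 - 3p = 3p - 362, hence p = 199 and q = 235.
After the shift, demand is qd = 1091 - 3p and supply is qs = 3p - 418.
Setting them equal: 1091 - 3p = 3p - 418 → 1509 = 6p, so p = 251.5 and q = 336.5.

251.50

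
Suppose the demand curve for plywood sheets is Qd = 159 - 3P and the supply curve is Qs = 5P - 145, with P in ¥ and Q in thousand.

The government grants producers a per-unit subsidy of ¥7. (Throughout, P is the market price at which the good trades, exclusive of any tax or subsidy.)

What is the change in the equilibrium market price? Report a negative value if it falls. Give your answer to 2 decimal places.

-4.38

Solve the original market: 159 - 3P = 5P - 145, hence P = 38 and Q = 45.
Since sellers receive the price plus the subsidy, the effective supply curve becomes Qs = 5P - 110.
New equilibrium: 159 - 3P = 5P - 110 ⇒ 269 = 8P ⇒ P = 33.625, Q = 58.125.
ΔP = 33.625 − 38 = -4.38.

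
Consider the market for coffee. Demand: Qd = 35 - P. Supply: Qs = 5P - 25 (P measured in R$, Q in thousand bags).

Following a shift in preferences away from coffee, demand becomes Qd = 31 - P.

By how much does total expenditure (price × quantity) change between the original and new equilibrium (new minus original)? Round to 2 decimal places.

-47.78

Initially, 35 - P = 5P - 25, so 60 = 6P and P = 10, Q = 25.
The shock moves the curves to Qd = 31 - P and Qs = 5P - 25.
Clearing the new market: 31 - P = 5P - 25, so P = 28/3 ≈ 9.3333 and Q = 65/3 ≈ 21.6667.
Expenditure moves from 10×25 = 250 to 9.3333×21.6667 = 202.2222; change = -47.78.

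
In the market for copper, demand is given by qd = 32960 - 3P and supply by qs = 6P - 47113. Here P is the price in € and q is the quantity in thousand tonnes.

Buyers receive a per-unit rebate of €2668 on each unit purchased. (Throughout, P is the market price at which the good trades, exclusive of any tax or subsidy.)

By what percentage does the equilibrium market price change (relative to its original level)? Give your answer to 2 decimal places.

+10.00

Original equilibrium: 32960 - 3P = 6P - 47113 gives 80073 = 9P, so P = 8897 and q = 6269.
Since buyers' out-of-pocket price is the market price minus the rebate, the effective demand curve becomes qd = 40964 - 3P.
Setting them equal: 40964 - 3P = 6P - 47113 → 88077 = 9P, so P = 29359/3 ≈ 9786.3333 and q = 11605.
%ΔP = (9786.3333 − 8897) / 8897 × 100 = +10.00%.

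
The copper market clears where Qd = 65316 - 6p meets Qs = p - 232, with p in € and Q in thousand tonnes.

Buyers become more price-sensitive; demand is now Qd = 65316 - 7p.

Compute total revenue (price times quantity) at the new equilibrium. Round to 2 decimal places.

Solve the original market: 65316 - 6p = p - 232, hence p = 9364 and Q = 9132.
After the shift, demand is Qd = 65316 - 7p and supply is Qs = p - 232.
Setting them equal: 65316 - 7p = p - 232 → 65548 = 8p, so p = 8193.5 and Q = 7961.5.
New expenditure = 8193.5 × 7961.5 = 65232550.25.

65232550.25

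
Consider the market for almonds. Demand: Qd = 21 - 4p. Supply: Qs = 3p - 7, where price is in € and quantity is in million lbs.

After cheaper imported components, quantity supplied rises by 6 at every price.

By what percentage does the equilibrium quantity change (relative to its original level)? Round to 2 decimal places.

Original equilibrium: 21 - 4p = 3p - 7 gives 28 = 7p, so p = 4 and Q = 5.
After the shift, demand is Qd = 21 - 4p and supply is Qs = 3p - 1.
Equate the new curves: 21 - 4p = 3p - 1, giving 22 = 7p, p = 22/7 ≈ 3.1429, Q = 59/7 ≈ 8.4286.
%ΔQ = (8.4286 − 5) / 5 × 100 = +68.57%.

+68.57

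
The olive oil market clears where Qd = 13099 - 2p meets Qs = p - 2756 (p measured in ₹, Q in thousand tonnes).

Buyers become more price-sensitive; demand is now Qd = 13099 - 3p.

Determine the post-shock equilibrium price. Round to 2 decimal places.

Solve the original market: 13099 - 2p = p - 2756, hence p = 5285 and Q = 2529.
With the change applied: demand Qd = 13099 - 3p, supply Qs = p - 2756.
Equate the new curves: 13099 - 3p = p - 2756, giving 15855 = 4p, p = 3963.75, Q = 1207.75.

3963.75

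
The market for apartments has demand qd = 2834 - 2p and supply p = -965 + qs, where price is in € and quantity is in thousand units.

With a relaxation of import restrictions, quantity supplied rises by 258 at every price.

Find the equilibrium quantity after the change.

1760

Original equilibrium: 2834 - 2p = p + 965 gives 1869 = 3p, so p = 623 and q = 1588.
After the shift, demand is qd = 2834 - 2p and supply is qs = p + 1223.
Equate the new curves: 2834 - 2p = p + 1223, giving 1611 = 3p, p = 537, q = 1760.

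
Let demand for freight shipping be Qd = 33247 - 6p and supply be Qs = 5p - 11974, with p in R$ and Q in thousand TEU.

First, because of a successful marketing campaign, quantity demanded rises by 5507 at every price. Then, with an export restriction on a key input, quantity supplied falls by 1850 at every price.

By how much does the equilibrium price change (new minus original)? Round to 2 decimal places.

+668.82

Initially, 33247 - 6p = 5p - 11974, so 45221 = 11p and p = 4111, Q = 8581.
The shock moves the curves to Qd = 38754 - 6p and Qs = 5p - 13824.
Setting them equal: 38754 - 6p = 5p - 13824 → 52578 = 11p, so p = 52578/11 ≈ 4779.8182 and Q = 110826/11 ≈ 10075.0909.
Δp = 4779.8182 − 4111 = +668.82.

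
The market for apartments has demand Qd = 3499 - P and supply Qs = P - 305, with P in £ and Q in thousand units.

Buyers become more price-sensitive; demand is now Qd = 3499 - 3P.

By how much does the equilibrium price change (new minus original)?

-951

Initially, 3499 - P = P - 305, so 3804 = 2P and P = 1902, Q = 1597.
With the change applied: demand Qd = 3499 - 3P, supply Qs = P - 305.
Setting them equal: 3499 - 3P = P - 305 → 3804 = 4P, so P = 951 and Q = 646.
ΔP = 951 − 1902 = -951.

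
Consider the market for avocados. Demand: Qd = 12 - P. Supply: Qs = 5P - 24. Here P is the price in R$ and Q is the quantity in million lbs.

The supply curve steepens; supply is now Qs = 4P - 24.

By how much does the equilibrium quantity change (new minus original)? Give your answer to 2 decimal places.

Before the shock: 12 - P = 5P - 24 ⇒ 36 = 6P ⇒ P = 6, Q = 6.
After the shift, demand is Qd = 12 - P and supply is Qs = 4P - 24.
New equilibrium: 12 - P = 4P - 24 ⇒ 36 = 5P ⇒ P = 7.2, Q = 4.8.
ΔQ = 4.8 − 6 = -1.20.

-1.20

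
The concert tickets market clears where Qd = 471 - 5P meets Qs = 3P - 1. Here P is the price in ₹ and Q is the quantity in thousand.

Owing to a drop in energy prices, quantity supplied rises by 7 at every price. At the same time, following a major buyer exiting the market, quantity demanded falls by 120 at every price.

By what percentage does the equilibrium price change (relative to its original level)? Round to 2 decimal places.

-26.91

Solve the original market: 471 - 5P = 3P - 1, hence P = 59 and Q = 176.
The new curves are Qd = 351 - 5P (demand) and Qs = 3P + 6 (supply).
New equilibrium: 351 - 5P = 3P + 6 ⇒ 345 = 8P ⇒ P = 43.125, Q = 135.375.
%ΔP = (43.125 − 59) / 59 × 100 = -26.91%.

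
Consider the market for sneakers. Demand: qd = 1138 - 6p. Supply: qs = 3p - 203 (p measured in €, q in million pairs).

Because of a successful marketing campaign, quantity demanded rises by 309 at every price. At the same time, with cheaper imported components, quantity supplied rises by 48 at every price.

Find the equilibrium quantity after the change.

Solve the original market: 1138 - 6p = 3p - 203, hence p = 149 and q = 244.
The shock moves the curves to qd = 1447 - 6p and qs = 3p - 155.
Setting them equal: 1447 - 6p = 3p - 155 → 1602 = 9p, so p = 178 and q = 379.

379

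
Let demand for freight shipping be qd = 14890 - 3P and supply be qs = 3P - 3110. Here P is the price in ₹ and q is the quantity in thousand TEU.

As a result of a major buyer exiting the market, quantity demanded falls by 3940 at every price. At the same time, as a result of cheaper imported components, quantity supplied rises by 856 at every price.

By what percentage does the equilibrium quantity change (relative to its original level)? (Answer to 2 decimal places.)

-26.18

Initially, 14890 - 3P = 3P - 3110, so 18000 = 6P and P = 3000, q = 5890.
With the change applied: demand qd = 10950 - 3P, supply qs = 3P - 2254.
Setting them equal: 10950 - 3P = 3P - 2254 → 13204 = 6P, so P = 6602/3 ≈ 2200.6667 and q = 4348.
%Δq = (4348 − 5890) / 5890 × 100 = -26.18%.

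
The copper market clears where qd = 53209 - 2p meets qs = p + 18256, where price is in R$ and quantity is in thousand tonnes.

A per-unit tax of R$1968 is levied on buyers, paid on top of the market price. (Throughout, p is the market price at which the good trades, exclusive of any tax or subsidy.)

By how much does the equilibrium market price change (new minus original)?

Original equilibrium: 53209 - 2p = p + 18256 gives 34953 = 3p, so p = 11651 and q = 29907.
Since buyers pay the price plus the tax, the effective demand curve becomes qd = 49273 - 2p.
Setting them equal: 49273 - 2p = p + 18256 → 31017 = 3p, so p = 10339 and q = 28595.
Δp = 10339 − 11651 = -1312.

-1312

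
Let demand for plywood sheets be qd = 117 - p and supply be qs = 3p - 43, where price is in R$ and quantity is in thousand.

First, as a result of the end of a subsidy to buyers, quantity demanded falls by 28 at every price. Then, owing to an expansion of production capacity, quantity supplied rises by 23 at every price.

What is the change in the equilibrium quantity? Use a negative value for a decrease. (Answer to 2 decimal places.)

Original equilibrium: 117 - p = 3p - 43 gives 160 = 4p, so p = 40 and q = 77.
The new curves are qd = 89 - p (demand) and qs = 3p - 20 (supply).
Clearing the new market: 89 - p = 3p - 20, so p = 27.25 and q = 61.75.
Δq = 61.75 − 77 = -15.25.

-15.25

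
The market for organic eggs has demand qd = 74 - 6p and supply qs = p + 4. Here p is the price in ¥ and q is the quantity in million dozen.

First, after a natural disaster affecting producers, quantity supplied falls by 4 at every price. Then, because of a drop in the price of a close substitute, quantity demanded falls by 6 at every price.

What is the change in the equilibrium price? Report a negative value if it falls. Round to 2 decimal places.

Original equilibrium: 74 - 6p = p + 4 gives 70 = 7p, so p = 10 and q = 14.
With the change applied: demand qd = 68 - 6p, supply qs = p.
Setting them equal: 68 - 6p = p → 68 = 7p, so p = 68/7 ≈ 9.7143 and q = 68/7 ≈ 9.7143.
Δp = 9.7143 − 10 = -0.29.

-0.29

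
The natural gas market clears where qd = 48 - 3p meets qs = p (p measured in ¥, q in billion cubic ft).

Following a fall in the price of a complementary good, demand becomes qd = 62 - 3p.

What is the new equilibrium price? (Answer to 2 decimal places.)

15.50

Initially, 48 - 3p = p, so 48 = 4p and p = 12, q = 12.
The shock moves the curves to qd = 62 - 3p and qs = p.
Setting them equal: 62 - 3p = p → 62 = 4p, so p = 15.5 and q = 15.5.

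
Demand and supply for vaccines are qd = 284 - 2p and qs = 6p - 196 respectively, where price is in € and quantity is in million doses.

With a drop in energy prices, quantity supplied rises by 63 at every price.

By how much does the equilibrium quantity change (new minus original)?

Initially, 284 - 2p = 6p - 196, so 480 = 8p and p = 60, q = 164.
After the shift, demand is qd = 284 - 2p and supply is qs = 6p - 133.
Clearing the new market: 284 - 2p = 6p - 133, so p = 52.125 and q = 179.75.
Δq = 179.75 − 164 = +15.75.

+15.75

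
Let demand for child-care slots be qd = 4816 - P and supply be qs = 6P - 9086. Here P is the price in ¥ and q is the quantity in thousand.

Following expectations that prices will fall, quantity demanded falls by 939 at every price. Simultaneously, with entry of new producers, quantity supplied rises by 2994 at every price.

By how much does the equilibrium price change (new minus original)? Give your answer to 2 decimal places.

Original equilibrium: 4816 - P = 6P - 9086 gives 13902 = 7P, so P = 1986 and q = 2830.
The shock moves the curves to qd = 3877 - P and qs = 6P - 6092.
Setting them equal: 3877 - P = 6P - 6092 → 9969 = 7P, so P = 9969/7 ≈ 1424.1429 and q = 17170/7 ≈ 2452.8571.
ΔP = 1424.1429 − 1986 = -561.86.

-561.86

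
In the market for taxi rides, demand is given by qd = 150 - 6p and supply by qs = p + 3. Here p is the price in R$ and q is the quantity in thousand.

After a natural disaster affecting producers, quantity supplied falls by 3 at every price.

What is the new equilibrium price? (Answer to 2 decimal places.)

21.43

Solve the original market: 150 - 6p = p + 3, hence p = 21 and q = 24.
The shock moves the curves to qd = 150 - 6p and qs = p.
Equate the new curves: 150 - 6p = p, giving 150 = 7p, p = 150/7 ≈ 21.4286, q = 150/7 ≈ 21.4286.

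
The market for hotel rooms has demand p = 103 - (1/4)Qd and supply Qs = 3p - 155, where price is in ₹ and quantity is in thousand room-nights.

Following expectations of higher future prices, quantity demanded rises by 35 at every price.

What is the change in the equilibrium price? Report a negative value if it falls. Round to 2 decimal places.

Solve the original market: 412 - 4p = 3p - 155, hence p = 81 and Q = 88.
The new curves are Qd = 447 - 4p (demand) and Qs = 3p - 155 (supply).
Clearing the new market: 447 - 4p = 3p - 155, so p = 86 and Q = 103.
Δp = 86 − 81 = +5.00.

+5.00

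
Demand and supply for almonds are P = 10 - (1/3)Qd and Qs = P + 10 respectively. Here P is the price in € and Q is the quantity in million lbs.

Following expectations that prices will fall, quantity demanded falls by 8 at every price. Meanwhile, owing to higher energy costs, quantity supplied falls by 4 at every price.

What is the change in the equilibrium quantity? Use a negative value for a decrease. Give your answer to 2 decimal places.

-5.00

Before the shock: 30 - 3P = P + 10 ⇒ 20 = 4P ⇒ P = 5, Q = 15.
The shock moves the curves to Qd = 22 - 3P and Qs = P + 6.
Clearing the new market: 22 - 3P = P + 6, so P = 4 and Q = 10.
ΔQ = 10 − 15 = -5.00.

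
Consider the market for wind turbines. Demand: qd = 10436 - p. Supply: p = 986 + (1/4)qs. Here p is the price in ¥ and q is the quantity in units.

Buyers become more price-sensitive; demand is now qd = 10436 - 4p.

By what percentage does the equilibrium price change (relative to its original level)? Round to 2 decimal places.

Initially, 10436 - p = 4p - 3944, so 14380 = 5p and p = 2876, q = 7560.
The shock moves the curves to qd = 10436 - 4p and qs = 4p - 3944.
Equate the new curves: 10436 - 4p = 4p - 3944, giving 14380 = 8p, p = 1797.5, q = 3246.
%Δp = (1797.5 − 2876) / 2876 × 100 = -37.50%.

-37.50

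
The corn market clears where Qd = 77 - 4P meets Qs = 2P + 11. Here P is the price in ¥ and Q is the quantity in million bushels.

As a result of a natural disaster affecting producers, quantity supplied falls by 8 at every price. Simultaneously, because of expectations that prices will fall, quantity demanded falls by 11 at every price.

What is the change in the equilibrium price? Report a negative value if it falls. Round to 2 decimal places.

Solve the original market: 77 - 4P = 2P + 11, hence P = 11 and Q = 33.
After the shift, demand is Qd = 66 - 4P and supply is Qs = 2P + 3.
New equilibrium: 66 - 4P = 2P + 3 ⇒ 63 = 6P ⇒ P = 10.5, Q = 24.
ΔP = 10.5 − 11 = -0.50.

-0.50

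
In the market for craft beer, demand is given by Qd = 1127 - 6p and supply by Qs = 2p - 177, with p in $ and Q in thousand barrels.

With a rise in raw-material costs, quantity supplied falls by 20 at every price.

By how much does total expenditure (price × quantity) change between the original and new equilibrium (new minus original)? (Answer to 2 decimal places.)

-2110.00

Original equilibrium: 1127 - 6p = 2p - 177 gives 1304 = 8p, so p = 163 and Q = 149.
With the change applied: demand Qd = 1127 - 6p, supply Qs = 2p - 197.
New equilibrium: 1127 - 6p = 2p - 197 ⇒ 1324 = 8p ⇒ p = 165.5, Q = 134.
Expenditure moves from 163×149 = 24287 to 165.5×134 = 22177; change = -2110.00.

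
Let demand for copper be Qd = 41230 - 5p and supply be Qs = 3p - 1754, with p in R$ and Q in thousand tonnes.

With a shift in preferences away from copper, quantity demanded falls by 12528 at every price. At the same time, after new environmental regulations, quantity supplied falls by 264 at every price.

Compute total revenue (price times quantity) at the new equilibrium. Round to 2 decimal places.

36487680.00

Solve the original market: 41230 - 5p = 3p - 1754, hence p = 5373 and Q = 14365.
The shock moves the curves to Qd = 28702 - 5p and Qs = 3p - 2018.
Setting them equal: 28702 - 5p = 3p - 2018 → 30720 = 8p, so p = 3840 and Q = 9502.
New expenditure = 3840 × 9502 = 36487680.00.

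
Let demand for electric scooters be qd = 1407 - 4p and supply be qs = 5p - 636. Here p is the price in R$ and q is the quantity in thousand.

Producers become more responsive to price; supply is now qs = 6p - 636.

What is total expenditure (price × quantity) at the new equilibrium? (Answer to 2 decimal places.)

Original equilibrium: 1407 - 4p = 5p - 636 gives 2043 = 9p, so p = 227 and q = 499.
With the change applied: demand qd = 1407 - 4p, supply qs = 6p - 636.
New equilibrium: 1407 - 4p = 6p - 636 ⇒ 2043 = 10p ⇒ p = 204.3, q = 589.8.
New expenditure = 204.3 × 589.8 = 120496.14.

120496.14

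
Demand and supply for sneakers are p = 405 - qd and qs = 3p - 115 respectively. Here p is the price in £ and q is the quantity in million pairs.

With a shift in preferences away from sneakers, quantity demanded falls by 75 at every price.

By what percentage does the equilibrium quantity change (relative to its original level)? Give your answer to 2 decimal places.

Initially, 405 - p = 3p - 115, so 520 = 4p and p = 130, q = 275.
The new curves are qd = 330 - p (demand) and qs = 3p - 115 (supply).
New equilibrium: 330 - p = 3p - 115 ⇒ 445 = 4p ⇒ p = 111.25, q = 218.75.
%Δq = (218.75 − 275) / 275 × 100 = -20.45%.

-20.45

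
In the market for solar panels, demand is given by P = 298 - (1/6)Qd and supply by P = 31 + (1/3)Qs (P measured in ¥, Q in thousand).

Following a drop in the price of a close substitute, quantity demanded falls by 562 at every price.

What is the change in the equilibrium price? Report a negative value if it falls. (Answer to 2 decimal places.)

Before the shock: 1788 - 6P = 3P - 93 ⇒ 1881 = 9P ⇒ P = 209, Q = 534.
After the shift, demand is Qd = 1226 - 6P and supply is Qs = 3P - 93.
Equate the new curves: 1226 - 6P = 3P - 93, giving 1319 = 9P, P = 1319/9 ≈ 146.5556, Q = 1040/3 ≈ 346.6667.
ΔP = 146.5556 − 209 = -62.44.

-62.44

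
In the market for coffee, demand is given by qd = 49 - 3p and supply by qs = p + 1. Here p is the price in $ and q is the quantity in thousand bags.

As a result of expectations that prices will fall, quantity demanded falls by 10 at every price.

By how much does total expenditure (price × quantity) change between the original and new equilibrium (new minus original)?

-56.25

Initially, 49 - 3p = p + 1, so 48 = 4p and p = 12, q = 13.
The new curves are qd = 39 - 3p (demand) and qs = p + 1 (supply).
Clearing the new market: 39 - 3p = p + 1, so p = 9.5 and q = 10.5.
Expenditure moves from 12×13 = 156 to 9.5×10.5 = 99.75; change = -56.25.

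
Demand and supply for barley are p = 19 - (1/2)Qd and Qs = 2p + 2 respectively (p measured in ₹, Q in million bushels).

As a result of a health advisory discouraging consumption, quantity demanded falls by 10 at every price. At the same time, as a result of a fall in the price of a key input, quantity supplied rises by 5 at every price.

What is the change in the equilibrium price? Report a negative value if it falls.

Solve the original market: 38 - 2p = 2p + 2, hence p = 9 and Q = 20.
The shock moves the curves to Qd = 28 - 2p and Qs = 2p + 7.
Setting them equal: 28 - 2p = 2p + 7 → 21 = 4p, so p = 5.25 and Q = 17.5.
Δp = 5.25 − 9 = -3.75.

-3.75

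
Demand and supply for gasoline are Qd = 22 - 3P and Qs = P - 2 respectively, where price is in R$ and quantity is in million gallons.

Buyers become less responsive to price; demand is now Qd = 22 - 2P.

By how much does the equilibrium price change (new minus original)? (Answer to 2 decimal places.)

+2.00

Original equilibrium: 22 - 3P = P - 2 gives 24 = 4P, so P = 6 and Q = 4.
The shock moves the curves to Qd = 22 - 2P and Qs = P - 2.
Equate the new curves: 22 - 2P = P - 2, giving 24 = 3P, P = 8, Q = 6.
ΔP = 8 − 6 = +2.00.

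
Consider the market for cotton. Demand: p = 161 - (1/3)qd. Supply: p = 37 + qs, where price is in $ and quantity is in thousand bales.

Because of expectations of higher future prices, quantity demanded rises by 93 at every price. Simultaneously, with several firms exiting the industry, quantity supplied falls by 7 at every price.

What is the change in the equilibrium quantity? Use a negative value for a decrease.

+18

Solve the original market: 483 - 3p = p - 37, hence p = 130 and q = 93.
The new curves are qd = 576 - 3p (demand) and qs = p - 44 (supply).
New equilibrium: 576 - 3p = p - 44 ⇒ 620 = 4p ⇒ p = 155, q = 111.
Δq = 111 − 93 = +18.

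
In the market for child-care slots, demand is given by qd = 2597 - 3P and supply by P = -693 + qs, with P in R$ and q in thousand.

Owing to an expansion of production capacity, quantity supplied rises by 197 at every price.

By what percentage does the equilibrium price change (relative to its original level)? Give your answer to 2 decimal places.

-10.35

Before the shock: 2597 - 3P = P + 693 ⇒ 1904 = 4P ⇒ P = 476, q = 1169.
The shock moves the curves to qd = 2597 - 3P and qs = P + 890.
Clearing the new market: 2597 - 3P = P + 890, so P = 426.75 and q = 1316.75.
%ΔP = (426.75 − 476) / 476 × 100 = -10.35%.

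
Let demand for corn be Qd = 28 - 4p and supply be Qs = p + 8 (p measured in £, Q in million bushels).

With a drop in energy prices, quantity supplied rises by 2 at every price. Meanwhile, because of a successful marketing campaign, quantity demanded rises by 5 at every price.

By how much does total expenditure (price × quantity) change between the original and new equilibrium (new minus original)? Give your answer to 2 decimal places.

Solve the original market: 28 - 4p = p + 8, hence p = 4 and Q = 12.
The new curves are Qd = 33 - 4p (demand) and Qs = p + 10 (supply).
New equilibrium: 33 - 4p = p + 10 ⇒ 23 = 5p ⇒ p = 4.6, Q = 14.6.
Expenditure moves from 4×12 = 48 to 4.6×14.6 = 67.16; change = +19.16.

+19.16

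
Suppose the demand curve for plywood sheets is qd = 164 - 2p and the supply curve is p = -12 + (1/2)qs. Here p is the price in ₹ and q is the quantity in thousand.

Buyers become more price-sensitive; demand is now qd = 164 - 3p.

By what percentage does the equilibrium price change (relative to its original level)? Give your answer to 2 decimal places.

Original equilibrium: 164 - 2p = 2p + 24 gives 140 = 4p, so p = 35 and q = 94.
The new curves are qd = 164 - 3p (demand) and qs = 2p + 24 (supply).
Clearing the new market: 164 - 3p = 2p + 24, so p = 28 and q = 80.
%Δp = (28 − 35) / 35 × 100 = -20.00%.

-20.00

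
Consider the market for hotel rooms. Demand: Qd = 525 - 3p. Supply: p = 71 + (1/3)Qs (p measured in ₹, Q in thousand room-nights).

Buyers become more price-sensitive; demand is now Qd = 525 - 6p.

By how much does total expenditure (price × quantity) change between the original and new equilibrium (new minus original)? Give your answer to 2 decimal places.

-16482.00

Initially, 525 - 3p = 3p - 213, so 738 = 6p and p = 123, Q = 156.
The shock moves the curves to Qd = 525 - 6p and Qs = 3p - 213.
New equilibrium: 525 - 6p = 3p - 213 ⇒ 738 = 9p ⇒ p = 82, Q = 33.
Expenditure moves from 123×156 = 19188 to 82×33 = 2706; change = -16482.00.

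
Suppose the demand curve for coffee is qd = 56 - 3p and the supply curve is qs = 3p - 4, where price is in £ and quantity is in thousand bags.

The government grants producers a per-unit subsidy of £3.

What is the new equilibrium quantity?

30.5

Initially, 56 - 3p = 3p - 4, so 60 = 6p and p = 10, q = 26.
Since sellers receive the price plus the subsidy, the effective supply curve becomes qs = 3p + 5.
Setting them equal: 56 - 3p = 3p + 5 → 51 = 6p, so p = 8.5 and q = 30.5.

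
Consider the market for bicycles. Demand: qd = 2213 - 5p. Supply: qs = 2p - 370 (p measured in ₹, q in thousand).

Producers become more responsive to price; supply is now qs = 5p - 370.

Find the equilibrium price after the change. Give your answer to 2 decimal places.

Original equilibrium: 2213 - 5p = 2p - 370 gives 2583 = 7p, so p = 369 and q = 368.
The new curves are qd = 2213 - 5p (demand) and qs = 5p - 370 (supply).
New equilibrium: 2213 - 5p = 5p - 370 ⇒ 2583 = 10p ⇒ p = 258.3, q = 921.5.

258.30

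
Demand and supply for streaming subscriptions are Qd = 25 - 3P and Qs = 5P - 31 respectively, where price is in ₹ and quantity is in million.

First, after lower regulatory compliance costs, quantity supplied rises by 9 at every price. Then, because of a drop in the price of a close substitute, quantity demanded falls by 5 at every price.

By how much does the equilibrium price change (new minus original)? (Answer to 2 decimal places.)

-1.75

Original equilibrium: 25 - 3P = 5P - 31 gives 56 = 8P, so P = 7 and Q = 4.
With the change applied: demand Qd = 20 - 3P, supply Qs = 5P - 22.
Clearing the new market: 20 - 3P = 5P - 22, so P = 5.25 and Q = 4.25.
ΔP = 5.25 − 7 = -1.75.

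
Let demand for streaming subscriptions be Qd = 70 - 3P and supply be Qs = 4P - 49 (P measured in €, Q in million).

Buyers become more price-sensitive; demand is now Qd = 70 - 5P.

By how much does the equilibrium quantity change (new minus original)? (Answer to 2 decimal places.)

-15.11

Solve the original market: 70 - 3P = 4P - 49, hence P = 17 and Q = 19.
The shock moves the curves to Qd = 70 - 5P and Qs = 4P - 49.
Equate the new curves: 70 - 5P = 4P - 49, giving 119 = 9P, P = 119/9 ≈ 13.2222, Q = 35/9 ≈ 3.8889.
ΔQ = 3.8889 − 19 = -15.11.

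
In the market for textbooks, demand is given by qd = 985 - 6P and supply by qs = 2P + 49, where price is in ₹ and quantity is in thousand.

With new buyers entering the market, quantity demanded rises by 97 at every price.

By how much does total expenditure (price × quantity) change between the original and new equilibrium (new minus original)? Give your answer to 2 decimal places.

+6562.66

Original equilibrium: 985 - 6P = 2P + 49 gives 936 = 8P, so P = 117 and q = 283.
The new curves are qd = 1082 - 6P (demand) and qs = 2P + 49 (supply).
Equate the new curves: 1082 - 6P = 2P + 49, giving 1033 = 8P, P = 129.125, q = 307.25.
Expenditure moves from 117×283 = 33111 to 129.125×307.25 = 39673.65625; change = +6562.66.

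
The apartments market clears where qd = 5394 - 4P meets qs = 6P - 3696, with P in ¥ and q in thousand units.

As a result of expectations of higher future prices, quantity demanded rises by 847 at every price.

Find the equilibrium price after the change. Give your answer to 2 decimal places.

993.70

Solve the original market: 5394 - 4P = 6P - 3696, hence P = 909 and q = 1758.
With the change applied: demand qd = 6241 - 4P, supply qs = 6P - 3696.
New equilibrium: 6241 - 4P = 6P - 3696 ⇒ 9937 = 10P ⇒ P = 993.7, q = 2266.2.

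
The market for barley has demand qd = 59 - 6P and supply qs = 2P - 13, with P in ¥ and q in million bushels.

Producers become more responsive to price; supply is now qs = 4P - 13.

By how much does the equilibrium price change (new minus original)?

Solve the original market: 59 - 6P = 2P - 13, hence P = 9 and q = 5.
The shock moves the curves to qd = 59 - 6P and qs = 4P - 13.
Setting them equal: 59 - 6P = 4P - 13 → 72 = 10P, so P = 7.2 and q = 15.8.
ΔP = 7.2 − 9 = -1.8.

-1.8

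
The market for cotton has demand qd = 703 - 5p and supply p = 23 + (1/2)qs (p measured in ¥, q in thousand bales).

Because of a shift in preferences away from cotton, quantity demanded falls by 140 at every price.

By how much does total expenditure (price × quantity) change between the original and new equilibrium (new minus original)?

-6840

Before the shock: 703 - 5p = 2p - 46 ⇒ 749 = 7p ⇒ p = 107, q = 168.
The shock moves the curves to qd = 563 - 5p and qs = 2p - 46.
Setting them equal: 563 - 5p = 2p - 46 → 609 = 7p, so p = 87 and q = 128.
Expenditure moves from 107×168 = 17976 to 87×128 = 11136; change = -6840.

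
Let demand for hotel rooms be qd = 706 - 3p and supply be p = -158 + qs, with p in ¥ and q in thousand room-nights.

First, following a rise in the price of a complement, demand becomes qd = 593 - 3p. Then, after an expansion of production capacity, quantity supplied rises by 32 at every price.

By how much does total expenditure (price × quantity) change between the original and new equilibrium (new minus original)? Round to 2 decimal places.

Before the shock: 706 - 3p = p + 158 ⇒ 548 = 4p ⇒ p = 137, q = 295.
The shock moves the curves to qd = 593 - 3p and qs = p + 190.
New equilibrium: 593 - 3p = p + 190 ⇒ 403 = 4p ⇒ p = 100.75, q = 290.75.
Expenditure moves from 137×295 = 40415 to 100.75×290.75 = 29293.0625; change = -11121.94.

-11121.94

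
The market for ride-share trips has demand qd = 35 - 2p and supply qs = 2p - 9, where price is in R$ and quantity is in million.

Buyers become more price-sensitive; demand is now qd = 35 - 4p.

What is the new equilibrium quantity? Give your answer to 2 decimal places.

Original equilibrium: 35 - 2p = 2p - 9 gives 44 = 4p, so p = 11 and q = 13.
With the change applied: demand qd = 35 - 4p, supply qs = 2p - 9.
Equate the new curves: 35 - 4p = 2p - 9, giving 44 = 6p, p = 22/3 ≈ 7.3333, q = 17/3 ≈ 5.6667.

5.67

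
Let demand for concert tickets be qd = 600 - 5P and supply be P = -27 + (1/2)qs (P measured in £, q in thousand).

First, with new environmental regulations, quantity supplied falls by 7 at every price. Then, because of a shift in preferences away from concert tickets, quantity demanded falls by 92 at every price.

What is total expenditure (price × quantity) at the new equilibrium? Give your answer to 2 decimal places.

11769.61

Original equilibrium: 600 - 5P = 2P + 54 gives 546 = 7P, so P = 78 and q = 210.
The new curves are qd = 508 - 5P (demand) and qs = 2P + 47 (supply).
Setting them equal: 508 - 5P = 2P + 47 → 461 = 7P, so P = 461/7 ≈ 65.8571 and q = 1251/7 ≈ 178.7143.
New expenditure = 65.8571 × 178.7143 = 11769.61.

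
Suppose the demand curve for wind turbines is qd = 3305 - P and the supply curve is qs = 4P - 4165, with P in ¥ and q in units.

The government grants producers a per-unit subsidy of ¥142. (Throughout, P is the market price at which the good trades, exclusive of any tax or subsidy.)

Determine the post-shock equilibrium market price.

Original equilibrium: 3305 - P = 4P - 4165 gives 7470 = 5P, so P = 1494 and q = 1811.
Since sellers receive the price plus the subsidy, the effective supply curve becomes qs = 4P - 3597.
New equilibrium: 3305 - P = 4P - 3597 ⇒ 6902 = 5P ⇒ P = 1380.4, q = 1924.6.

1380.4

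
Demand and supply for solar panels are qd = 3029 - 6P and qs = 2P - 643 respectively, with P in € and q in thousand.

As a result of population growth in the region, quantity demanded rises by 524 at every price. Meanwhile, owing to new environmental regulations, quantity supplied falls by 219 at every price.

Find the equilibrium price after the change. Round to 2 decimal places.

551.88

Solve the original market: 3029 - 6P = 2P - 643, hence P = 459 and q = 275.
The shock moves the curves to qd = 3553 - 6P and qs = 2P - 862.
Clearing the new market: 3553 - 6P = 2P - 862, so P = 551.875 and q = 241.75.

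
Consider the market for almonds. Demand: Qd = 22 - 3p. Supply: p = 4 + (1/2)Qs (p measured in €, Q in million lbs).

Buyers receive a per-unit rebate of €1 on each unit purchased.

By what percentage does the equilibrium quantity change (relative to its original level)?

Original equilibrium: 22 - 3p = 2p - 8 gives 30 = 5p, so p = 6 and Q = 4.
Since buyers' out-of-pocket price is the market price minus the rebate, the effective demand curve becomes Qd = 25 - 3p.
New equilibrium: 25 - 3p = 2p - 8 ⇒ 33 = 5p ⇒ p = 6.6, Q = 5.2.
%ΔQ = (5.2 − 4) / 4 × 100 = +30%.

+30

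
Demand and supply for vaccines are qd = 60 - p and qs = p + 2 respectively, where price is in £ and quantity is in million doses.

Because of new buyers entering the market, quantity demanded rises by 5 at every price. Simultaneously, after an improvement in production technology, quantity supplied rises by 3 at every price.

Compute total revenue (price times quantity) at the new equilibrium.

Solve the original market: 60 - p = p + 2, hence p = 29 and q = 31.
After the shift, demand is qd = 65 - p and supply is qs = p + 5.
Equate the new curves: 65 - p = p + 5, giving 60 = 2p, p = 30, q = 35.
New expenditure = 30 × 35 = 1050.

1050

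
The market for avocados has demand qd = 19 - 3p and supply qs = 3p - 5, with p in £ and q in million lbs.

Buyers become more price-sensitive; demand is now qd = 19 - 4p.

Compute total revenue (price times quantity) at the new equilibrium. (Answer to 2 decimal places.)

Solve the original market: 19 - 3p = 3p - 5, hence p = 4 and q = 7.
With the change applied: demand qd = 19 - 4p, supply qs = 3p - 5.
New equilibrium: 19 - 4p = 3p - 5 ⇒ 24 = 7p ⇒ p = 24/7 ≈ 3.4286, q = 37/7 ≈ 5.2857.
New expenditure = 3.4286 × 5.2857 = 18.12.

18.12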